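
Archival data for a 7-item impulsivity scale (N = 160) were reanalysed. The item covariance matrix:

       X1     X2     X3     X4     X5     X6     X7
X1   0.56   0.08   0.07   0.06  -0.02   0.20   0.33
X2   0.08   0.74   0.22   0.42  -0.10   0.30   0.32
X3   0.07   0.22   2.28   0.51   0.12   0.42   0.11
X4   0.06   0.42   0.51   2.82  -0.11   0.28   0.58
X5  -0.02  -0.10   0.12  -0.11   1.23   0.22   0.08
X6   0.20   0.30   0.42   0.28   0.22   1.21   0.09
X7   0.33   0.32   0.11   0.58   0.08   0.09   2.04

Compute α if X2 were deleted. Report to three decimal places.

α = 0.440

Remaining items: X1, X3, X4, X5, X6, X7 (k = 6).
Σσ²ᵢ = 0.56 + 2.28 + 2.82 + 1.23 + 1.21 + 2.04 = 10.14
Var(T) = 10.14 + 2 × 2.94 = 16.02
α (item deleted) = (6/5)·(1 − 10.14/16.02) = 0.440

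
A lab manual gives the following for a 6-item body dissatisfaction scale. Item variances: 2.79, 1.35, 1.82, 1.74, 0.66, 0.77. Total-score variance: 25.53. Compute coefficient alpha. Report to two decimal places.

Σσᵢ² = 2.79 + 1.35 + 1.82 + 1.74 + 0.66 + 0.77 = 9.13
α = (k/(k−1))·(1 − Σσᵢ²/Var(T)) = (6/5)·(1 − 9.13/25.53) = 0.77

coefficient alpha = 0.77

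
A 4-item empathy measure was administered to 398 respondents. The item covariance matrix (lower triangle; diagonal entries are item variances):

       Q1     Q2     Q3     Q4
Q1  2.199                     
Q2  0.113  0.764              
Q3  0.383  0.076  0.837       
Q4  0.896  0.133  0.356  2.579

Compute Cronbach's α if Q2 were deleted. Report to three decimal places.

Remaining items: Q1, Q3, Q4 (k = 3).
Σσ²ᵢ = 2.199 + 0.837 + 2.579 = 5.615
σ²_T = 5.615 + 2 × 1.635 = 8.885
α (item deleted) = (3/2)·(1 − 5.615/8.885) = 0.552

Cronbach's α = 0.552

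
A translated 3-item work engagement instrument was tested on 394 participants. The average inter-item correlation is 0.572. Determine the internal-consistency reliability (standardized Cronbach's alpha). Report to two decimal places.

Standardized α = k·r̄ / (1 + (k−1)·r̄) = 3 × 0.572 / (1 + 2 × 0.572)
  = 1.7160 / 2.1440 = 0.80

standardized Cronbach's alpha = 0.80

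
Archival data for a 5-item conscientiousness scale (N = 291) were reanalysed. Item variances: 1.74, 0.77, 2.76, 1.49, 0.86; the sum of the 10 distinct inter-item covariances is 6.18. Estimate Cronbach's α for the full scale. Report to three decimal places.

α = 0.773

Σσᵢ² = 1.74 + 0.77 + 2.76 + 1.49 + 0.86 = 7.62
Sum of distinct covariances = 6.18
σ²_total = Σσᵢ² + 2·Σcov = 7.62 + 2 × 6.18 = 19.98
α = (5/4)·(1 − 7.62/19.98) = 0.773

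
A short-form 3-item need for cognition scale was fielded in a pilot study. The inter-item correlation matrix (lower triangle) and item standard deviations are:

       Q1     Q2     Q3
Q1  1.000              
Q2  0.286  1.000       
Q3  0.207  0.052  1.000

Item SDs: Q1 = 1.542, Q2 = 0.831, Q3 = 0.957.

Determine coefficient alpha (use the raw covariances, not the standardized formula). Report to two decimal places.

coefficient alpha = 0.40

Σσ²ᵢ = 1.542² + 0.831² + 0.957² = 3.9842
Covariances σ_ij = r_ij · s_i · s_j:
  σ(Q1,Q2) = 0.286 × 1.542 × 0.831 = 0.3665
  σ(Q1,Q3) = 0.207 × 1.542 × 0.957 = 0.3055
  σ(Q2,Q3) = 0.052 × 0.831 × 0.957 = 0.0414
σ²_T = Σσ²ᵢ + 2·Σσ_ij = 3.9842 + 2 × 0.7134 = 5.4110
α = (3/2)·(1 − 3.9842/5.4110) = 0.40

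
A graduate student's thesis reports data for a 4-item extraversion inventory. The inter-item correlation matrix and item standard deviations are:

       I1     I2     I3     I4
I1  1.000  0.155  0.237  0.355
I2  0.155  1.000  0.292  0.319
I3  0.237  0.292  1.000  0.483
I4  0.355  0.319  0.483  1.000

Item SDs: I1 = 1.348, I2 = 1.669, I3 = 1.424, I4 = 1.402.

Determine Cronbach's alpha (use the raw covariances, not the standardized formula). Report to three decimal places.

Cronbach's alpha = 0.633

Σσ²ᵢ = 1.348² + 1.669² + 1.424² + 1.402² = 8.5960
Covariances σ_ij = r_ij · s_i · s_j:
  σ(I1,I2) = 0.155 × 1.348 × 1.669 = 0.3487
  σ(I1,I3) = 0.237 × 1.348 × 1.424 = 0.4549
  σ(I1,I4) = 0.355 × 1.348 × 1.402 = 0.6709
  σ(I2,I3) = 0.292 × 1.669 × 1.424 = 0.6940
  σ(I2,I4) = 0.319 × 1.669 × 1.402 = 0.7464
  σ(I3,I4) = 0.483 × 1.424 × 1.402 = 0.9643
σ²_T = Σσ²ᵢ + 2·Σσ_ij = 8.5960 + 2 × 3.8792 = 16.3544
α = (4/3)·(1 − 8.5960/16.3544) = 0.633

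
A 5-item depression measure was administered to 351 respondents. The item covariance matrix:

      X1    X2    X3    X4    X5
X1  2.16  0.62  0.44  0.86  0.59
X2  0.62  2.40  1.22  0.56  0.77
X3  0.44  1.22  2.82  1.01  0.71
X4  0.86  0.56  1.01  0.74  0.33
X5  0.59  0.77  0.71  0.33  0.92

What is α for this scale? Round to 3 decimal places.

Σσᵢ² = 2.16 + 2.40 + 2.82 + 0.74 + 0.92 = 9.04
Sum of off-diagonal covariances = 7.11
Var(T) = 9.04 + 2 × 7.11 = 23.26
α = (k/(k−1))·(1 − Σσᵢ²/Var(T)) = (5/4)·(1 − 9.04/23.26) = 0.764

α = 0.764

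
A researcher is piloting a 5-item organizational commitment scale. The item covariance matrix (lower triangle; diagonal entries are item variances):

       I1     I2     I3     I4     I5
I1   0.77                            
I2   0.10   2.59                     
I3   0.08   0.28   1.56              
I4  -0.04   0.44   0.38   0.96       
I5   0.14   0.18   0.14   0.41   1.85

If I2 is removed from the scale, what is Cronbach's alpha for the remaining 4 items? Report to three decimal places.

Remaining items: I1, I3, I4, I5 (k = 4).
sum of item variances = 0.77 + 1.56 + 0.96 + 1.85 = 5.14
Var(T) = 5.14 + 2 × 1.11 = 7.36
α (item deleted) = (4/3)·(1 − 5.14/7.36) = 0.402

α = 0.402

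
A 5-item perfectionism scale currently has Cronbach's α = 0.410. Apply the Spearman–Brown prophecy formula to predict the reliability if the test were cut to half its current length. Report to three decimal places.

predicted reliability = 0.258

Length factor m = 1/2
α' = m·α / (1 − (1−m)·α)
   = 1/2 × 0.410 / (1 − (1 − 1/2) × 0.410)
   = 0.2050 / 0.7950 = 0.258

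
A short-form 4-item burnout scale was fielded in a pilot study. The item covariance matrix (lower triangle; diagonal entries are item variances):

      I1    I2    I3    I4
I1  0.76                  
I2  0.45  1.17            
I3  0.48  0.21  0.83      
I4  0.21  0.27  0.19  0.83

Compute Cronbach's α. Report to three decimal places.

Cronbach's α = 0.669

Σσᵢ² = 0.76 + 1.17 + 0.83 + 0.83 = 3.59
Σ_{i<j} σ_ij = 1.81
Var(T) = 3.59 + 2 × 1.81 = 7.21
α = (k/(k−1))·(1 − Σσᵢ²/Var(T)) = (4/3)·(1 − 3.59/7.21) = 0.669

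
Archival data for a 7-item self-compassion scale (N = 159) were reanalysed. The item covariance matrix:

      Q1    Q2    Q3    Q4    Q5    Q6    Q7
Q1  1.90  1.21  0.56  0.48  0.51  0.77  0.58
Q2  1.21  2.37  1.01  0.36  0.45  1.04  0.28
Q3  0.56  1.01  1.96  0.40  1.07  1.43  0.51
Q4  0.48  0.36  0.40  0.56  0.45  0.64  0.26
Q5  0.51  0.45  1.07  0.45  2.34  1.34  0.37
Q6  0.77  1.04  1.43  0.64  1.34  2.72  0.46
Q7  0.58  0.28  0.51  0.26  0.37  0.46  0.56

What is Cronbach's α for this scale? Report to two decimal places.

Σσ²ᵢ = 1.90 + 2.37 + 1.96 + 0.56 + 2.34 + 2.72 + 0.56 = 12.41
Sum of off-diagonal covariances = 14.18
Var(T) = 12.41 + 2 × 14.18 = 40.77
α = (k/(k−1))·(1 − Σσ²ᵢ/Var(T)) = (7/6)·(1 − 12.41/40.77) = 0.81

α = 0.81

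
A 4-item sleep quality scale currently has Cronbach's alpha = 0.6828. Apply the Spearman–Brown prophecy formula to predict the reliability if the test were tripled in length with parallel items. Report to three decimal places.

Length factor m = 3
α' = m·α / (1 + (m−1)·α)
   = 3 × 0.6828 / (1 + (3 − 1) × 0.6828)
   = 2.0484 / 2.3656 = 0.866

predicted reliability = 0.866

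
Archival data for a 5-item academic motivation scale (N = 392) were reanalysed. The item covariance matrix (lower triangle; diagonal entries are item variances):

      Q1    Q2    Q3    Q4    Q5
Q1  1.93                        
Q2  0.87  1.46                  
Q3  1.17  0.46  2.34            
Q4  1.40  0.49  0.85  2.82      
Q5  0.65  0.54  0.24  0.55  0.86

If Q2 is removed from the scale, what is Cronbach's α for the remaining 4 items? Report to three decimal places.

Cronbach's α = 0.733

Remaining items: Q1, Q3, Q4, Q5 (k = 4).
ΣVar(i) = 1.93 + 2.34 + 2.82 + 0.86 = 7.95
σ²_total = 7.95 + 2 × 4.86 = 17.67
α (item deleted) = (4/3)·(1 − 7.95/17.67) = 0.733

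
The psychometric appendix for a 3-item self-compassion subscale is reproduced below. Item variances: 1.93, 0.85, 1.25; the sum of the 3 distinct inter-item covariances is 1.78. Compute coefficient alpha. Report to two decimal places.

Σσᵢ² = 1.93 + 0.85 + 1.25 = 4.03
Sum of distinct covariances = 1.78
total variance = Σσᵢ² + 2·Σcov = 4.03 + 2 × 1.78 = 7.59
α = (3/2)·(1 − 4.03/7.59) = 0.70

α = 0.70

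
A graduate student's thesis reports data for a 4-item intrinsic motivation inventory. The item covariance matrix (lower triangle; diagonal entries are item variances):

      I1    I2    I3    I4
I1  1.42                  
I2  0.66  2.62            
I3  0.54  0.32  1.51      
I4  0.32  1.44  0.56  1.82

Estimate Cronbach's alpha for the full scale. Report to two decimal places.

sum of item variances = 1.42 + 2.62 + 1.51 + 1.82 = 7.37
Σ_{i<j} σ_ij = 3.84
total variance = 7.37 + 2 × 3.84 = 15.05
α = (k/(k−1))·(1 − sum of item variances/total variance) = (4/3)·(1 − 7.37/15.05) = 0.68

α = 0.68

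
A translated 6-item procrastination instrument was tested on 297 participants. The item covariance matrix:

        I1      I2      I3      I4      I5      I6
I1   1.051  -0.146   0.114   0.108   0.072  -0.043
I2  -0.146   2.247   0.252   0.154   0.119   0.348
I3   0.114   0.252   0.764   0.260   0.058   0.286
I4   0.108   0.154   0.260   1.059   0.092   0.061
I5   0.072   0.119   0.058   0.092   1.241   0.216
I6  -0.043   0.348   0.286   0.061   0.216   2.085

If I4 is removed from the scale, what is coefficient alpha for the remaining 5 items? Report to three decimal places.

coefficient alpha = 0.321

Remaining items: I1, I2, I3, I5, I6 (k = 5).
sum of item variances = 1.051 + 2.247 + 0.764 + 1.241 + 2.085 = 7.388
Var(T) = 7.388 + 2 × 1.276 = 9.940
α (item deleted) = (5/4)·(1 − 7.388/9.940) = 0.321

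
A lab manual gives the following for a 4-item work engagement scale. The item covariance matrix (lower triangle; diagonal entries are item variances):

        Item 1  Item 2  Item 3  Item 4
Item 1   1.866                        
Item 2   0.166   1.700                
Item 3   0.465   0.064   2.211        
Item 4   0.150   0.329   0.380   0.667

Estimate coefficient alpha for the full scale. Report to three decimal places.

α = 0.434

Σσ²ᵢ = 1.866 + 1.700 + 2.211 + 0.667 = 6.444
Sum of off-diagonal covariances = 1.554
Var(T) = 6.444 + 2 × 1.554 = 9.552
α = (k/(k−1))·(1 − Σσ²ᵢ/Var(T)) = (4/3)·(1 − 6.444/9.552) = 0.434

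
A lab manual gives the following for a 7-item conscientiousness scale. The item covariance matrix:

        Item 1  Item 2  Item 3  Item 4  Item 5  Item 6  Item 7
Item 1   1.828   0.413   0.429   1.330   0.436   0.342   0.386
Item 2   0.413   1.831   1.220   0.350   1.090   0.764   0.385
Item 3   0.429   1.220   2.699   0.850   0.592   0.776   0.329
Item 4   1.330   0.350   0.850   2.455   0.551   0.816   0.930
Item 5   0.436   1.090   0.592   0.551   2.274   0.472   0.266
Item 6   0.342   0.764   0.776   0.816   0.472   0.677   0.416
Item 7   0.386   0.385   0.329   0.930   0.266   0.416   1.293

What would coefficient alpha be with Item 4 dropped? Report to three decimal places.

Remaining items: Item 1, Item 2, Item 3, Item 5, Item 6, Item 7 (k = 6).
Σσ²ᵢ = 1.828 + 1.831 + 2.699 + 2.274 + 0.677 + 1.293 = 10.602
σ²_total = 10.602 + 2 × 8.316 = 27.234
α (item deleted) = (6/5)·(1 − 10.602/27.234) = 0.733

coefficient alpha = 0.733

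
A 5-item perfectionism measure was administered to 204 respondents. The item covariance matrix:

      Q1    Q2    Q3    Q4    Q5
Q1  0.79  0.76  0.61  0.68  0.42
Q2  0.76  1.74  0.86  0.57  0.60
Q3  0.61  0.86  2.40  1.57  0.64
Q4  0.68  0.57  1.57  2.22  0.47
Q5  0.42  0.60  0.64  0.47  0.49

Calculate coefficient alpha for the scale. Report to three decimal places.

coefficient alpha = 0.816

Σσᵢ² = 0.79 + 1.74 + 2.40 + 2.22 + 0.49 = 7.64
Sum of off-diagonal covariances = 7.18
σ²_T = 7.64 + 2 × 7.18 = 22.00
α = (k/(k−1))·(1 − Σσᵢ²/σ²_T) = (5/4)·(1 − 7.64/22.00) = 0.816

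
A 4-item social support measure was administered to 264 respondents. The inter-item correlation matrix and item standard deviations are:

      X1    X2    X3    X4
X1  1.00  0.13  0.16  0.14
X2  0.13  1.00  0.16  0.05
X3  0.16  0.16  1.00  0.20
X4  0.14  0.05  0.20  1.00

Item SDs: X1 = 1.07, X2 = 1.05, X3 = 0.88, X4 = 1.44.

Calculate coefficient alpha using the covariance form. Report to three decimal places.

α = 0.373

Σσ²ᵢ = 1.07² + 1.05² + 0.88² + 1.44² = 5.0954
Covariances σ_ij = r_ij · s_i · s_j:
  σ(X1,X2) = 0.13 × 1.07 × 1.05 = 0.1461
  σ(X1,X3) = 0.16 × 1.07 × 0.88 = 0.1507
  σ(X1,X4) = 0.14 × 1.07 × 1.44 = 0.2157
  σ(X2,X3) = 0.16 × 1.05 × 0.88 = 0.1478
  σ(X2,X4) = 0.05 × 1.05 × 1.44 = 0.0756
  σ(X3,X4) = 0.20 × 0.88 × 1.44 = 0.2534
σ²_T = Σσ²ᵢ + 2·Σσ_ij = 5.0954 + 2 × 0.9893 = 7.0740
α = (4/3)·(1 − 5.0954/7.0740) = 0.373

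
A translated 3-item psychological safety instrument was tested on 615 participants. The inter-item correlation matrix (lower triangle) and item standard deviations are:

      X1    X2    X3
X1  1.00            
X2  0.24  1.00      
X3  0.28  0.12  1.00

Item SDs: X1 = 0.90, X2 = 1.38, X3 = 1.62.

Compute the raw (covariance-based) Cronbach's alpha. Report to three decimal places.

Σσ²ᵢ = 0.90² + 1.38² + 1.62² = 5.3388
Covariances σ_ij = r_ij · s_i · s_j:
  σ(X1,X2) = 0.24 × 0.90 × 1.38 = 0.2981
  σ(X1,X3) = 0.28 × 0.90 × 1.62 = 0.4082
  σ(X2,X3) = 0.12 × 1.38 × 1.62 = 0.2683
σ²_T = Σσ²ᵢ + 2·Σσ_ij = 5.3388 + 2 × 0.9746 = 7.2880
α = (3/2)·(1 − 5.3388/7.2880) = 0.401

Cronbach's alpha = 0.401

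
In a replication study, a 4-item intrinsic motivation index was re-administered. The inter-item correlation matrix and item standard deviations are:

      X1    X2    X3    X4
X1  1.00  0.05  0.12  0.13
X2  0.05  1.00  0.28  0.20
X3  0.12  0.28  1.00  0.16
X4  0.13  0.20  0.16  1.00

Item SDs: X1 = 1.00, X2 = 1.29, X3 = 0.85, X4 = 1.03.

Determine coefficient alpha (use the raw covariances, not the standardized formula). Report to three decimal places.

Σσ²ᵢ = 1.00² + 1.29² + 0.85² + 1.03² = 4.4475
Covariances σ_ij = r_ij · s_i · s_j:
  σ(X1,X2) = 0.05 × 1.00 × 1.29 = 0.0645
  σ(X1,X3) = 0.12 × 1.00 × 0.85 = 0.1020
  σ(X1,X4) = 0.13 × 1.00 × 1.03 = 0.1339
  σ(X2,X3) = 0.28 × 1.29 × 0.85 = 0.3070
  σ(X2,X4) = 0.20 × 1.29 × 1.03 = 0.2657
  σ(X3,X4) = 0.16 × 0.85 × 1.03 = 0.1401
σ²_T = Σσ²ᵢ + 2·Σσ_ij = 4.4475 + 2 × 1.0132 = 6.4739
α = (4/3)·(1 − 4.4475/6.4739) = 0.417

α = 0.417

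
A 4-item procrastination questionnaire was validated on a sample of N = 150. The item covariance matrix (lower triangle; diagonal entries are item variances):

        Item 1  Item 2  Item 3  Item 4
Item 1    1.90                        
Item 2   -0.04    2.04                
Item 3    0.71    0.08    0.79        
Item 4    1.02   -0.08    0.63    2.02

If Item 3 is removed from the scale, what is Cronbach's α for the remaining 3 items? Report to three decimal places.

Remaining items: Item 1, Item 2, Item 4 (k = 3).
Σσ²ᵢ = 1.90 + 2.04 + 2.02 = 5.96
total variance = 5.96 + 2 × 0.90 = 7.76
α (item deleted) = (3/2)·(1 − 5.96/7.76) = 0.348

Cronbach's α = 0.348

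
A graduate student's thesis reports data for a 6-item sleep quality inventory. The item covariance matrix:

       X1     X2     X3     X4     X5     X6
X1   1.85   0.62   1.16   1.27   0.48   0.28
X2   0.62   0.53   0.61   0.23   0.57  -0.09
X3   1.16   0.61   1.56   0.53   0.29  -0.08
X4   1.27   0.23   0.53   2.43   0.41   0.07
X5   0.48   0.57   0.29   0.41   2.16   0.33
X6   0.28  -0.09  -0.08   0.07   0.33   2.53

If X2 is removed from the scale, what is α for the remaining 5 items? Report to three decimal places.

Remaining items: X1, X3, X4, X5, X6 (k = 5).
Σσᵢ² = 1.85 + 1.56 + 2.43 + 2.16 + 2.53 = 10.53
Var(T) = 10.53 + 2 × 4.74 = 20.01
α (item deleted) = (5/4)·(1 − 10.53/20.01) = 0.592

α = 0.592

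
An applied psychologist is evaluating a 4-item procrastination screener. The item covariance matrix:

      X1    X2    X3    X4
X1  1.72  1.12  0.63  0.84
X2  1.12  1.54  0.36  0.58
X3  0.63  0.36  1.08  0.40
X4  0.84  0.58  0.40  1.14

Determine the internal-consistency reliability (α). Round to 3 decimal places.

Σσ²ᵢ = 1.72 + 1.54 + 1.08 + 1.14 = 5.48
Sum of off-diagonal covariances = 3.93
σ²_T = 5.48 + 2 × 3.93 = 13.34
α = (k/(k−1))·(1 − Σσ²ᵢ/σ²_T) = (4/3)·(1 − 5.48/13.34) = 0.786

α = 0.786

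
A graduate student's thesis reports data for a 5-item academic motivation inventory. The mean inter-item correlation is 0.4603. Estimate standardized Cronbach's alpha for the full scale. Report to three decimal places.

α = 0.810

Standardized α = k·r̄ / (1 + (k−1)·r̄) = 5 × 0.4603 / (1 + 4 × 0.4603)
  = 2.3015 / 2.8412 = 0.810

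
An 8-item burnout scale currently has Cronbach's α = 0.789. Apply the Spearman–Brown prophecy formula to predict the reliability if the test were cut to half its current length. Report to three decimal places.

predicted reliability = 0.652

Length factor m = 1/2
α' = m·α / (1 − (1−m)·α)
   = 1/2 × 0.789 / (1 − (1 − 1/2) × 0.789)
   = 0.3945 / 0.6055 = 0.652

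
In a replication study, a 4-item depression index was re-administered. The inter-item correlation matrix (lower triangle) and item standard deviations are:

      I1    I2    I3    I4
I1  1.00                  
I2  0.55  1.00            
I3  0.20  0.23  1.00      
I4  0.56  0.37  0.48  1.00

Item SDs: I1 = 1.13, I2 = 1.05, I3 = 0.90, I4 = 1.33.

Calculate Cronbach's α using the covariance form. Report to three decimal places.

α = 0.731

Σσ²ᵢ = 1.13² + 1.05² + 0.90² + 1.33² = 4.9583
Covariances σ_ij = r_ij · s_i · s_j:
  σ(I1,I2) = 0.55 × 1.13 × 1.05 = 0.6526
  σ(I1,I3) = 0.20 × 1.13 × 0.90 = 0.2034
  σ(I1,I4) = 0.56 × 1.13 × 1.33 = 0.8416
  σ(I2,I3) = 0.23 × 1.05 × 0.90 = 0.2174
  σ(I2,I4) = 0.37 × 1.05 × 1.33 = 0.5167
  σ(I3,I4) = 0.48 × 0.90 × 1.33 = 0.5746
σ²_T = Σσ²ᵢ + 2·Σσ_ij = 4.9583 + 2 × 3.0063 = 10.9709
α = (4/3)·(1 − 4.9583/10.9709) = 0.731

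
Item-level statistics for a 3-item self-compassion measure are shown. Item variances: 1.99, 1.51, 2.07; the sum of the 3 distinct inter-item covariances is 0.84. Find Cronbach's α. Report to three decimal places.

α = 0.348

ΣVar(i) = 1.99 + 1.51 + 2.07 = 5.57
Sum of distinct covariances = 0.84
total variance = ΣVar(i) + 2·Σcov = 5.57 + 2 × 0.84 = 7.25
α = (3/2)·(1 − 5.57/7.25) = 0.348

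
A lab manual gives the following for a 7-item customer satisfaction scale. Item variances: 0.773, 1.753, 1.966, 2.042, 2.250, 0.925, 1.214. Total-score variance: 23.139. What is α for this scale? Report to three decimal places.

Σσᵢ² = 0.773 + 1.753 + 1.966 + 2.042 + 2.250 + 0.925 + 1.214 = 10.923
α = (k/(k−1))·(1 − Σσᵢ²/σ²_T) = (7/6)·(1 − 10.923/23.139) = 0.616

α = 0.616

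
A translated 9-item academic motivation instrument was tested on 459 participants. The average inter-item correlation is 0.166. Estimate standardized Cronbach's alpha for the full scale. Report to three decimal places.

α = 0.642

Standardized α = k·r̄ / (1 + (k−1)·r̄) = 9 × 0.166 / (1 + 8 × 0.166)
  = 1.4940 / 2.3280 = 0.642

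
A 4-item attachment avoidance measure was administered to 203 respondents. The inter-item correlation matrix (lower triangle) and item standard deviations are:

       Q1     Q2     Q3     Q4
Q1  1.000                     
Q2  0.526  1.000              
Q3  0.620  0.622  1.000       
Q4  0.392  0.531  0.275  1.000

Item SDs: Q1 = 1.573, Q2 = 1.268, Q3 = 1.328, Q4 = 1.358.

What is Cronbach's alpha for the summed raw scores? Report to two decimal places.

Cronbach's alpha = 0.79

Σσ²ᵢ = 1.573² + 1.268² + 1.328² + 1.358² = 7.6899
Covariances σ_ij = r_ij · s_i · s_j:
  σ(Q1,Q2) = 0.526 × 1.573 × 1.268 = 1.0491
  σ(Q1,Q3) = 0.620 × 1.573 × 1.328 = 1.2951
  σ(Q1,Q4) = 0.392 × 1.573 × 1.358 = 0.8374
  σ(Q2,Q3) = 0.622 × 1.268 × 1.328 = 1.0474
  σ(Q2,Q4) = 0.531 × 1.268 × 1.358 = 0.9144
  σ(Q3,Q4) = 0.275 × 1.328 × 1.358 = 0.4959
σ²_T = Σσ²ᵢ + 2·Σσ_ij = 7.6899 + 2 × 5.6393 = 18.9685
α = (4/3)·(1 − 7.6899/18.9685) = 0.79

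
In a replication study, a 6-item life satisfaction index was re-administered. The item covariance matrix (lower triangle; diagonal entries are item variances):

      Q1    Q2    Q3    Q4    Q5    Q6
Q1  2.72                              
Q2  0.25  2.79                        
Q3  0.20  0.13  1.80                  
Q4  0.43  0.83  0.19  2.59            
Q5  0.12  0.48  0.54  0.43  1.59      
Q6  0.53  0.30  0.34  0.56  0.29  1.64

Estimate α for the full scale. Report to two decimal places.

α = 0.55

ΣVar(i) = 2.72 + 2.79 + 1.80 + 2.59 + 1.59 + 1.64 = 13.13
Sum of off-diagonal covariances = 5.62
σ²_total = 13.13 + 2 × 5.62 = 24.37
α = (k/(k−1))·(1 − ΣVar(i)/σ²_total) = (6/5)·(1 − 13.13/24.37) = 0.55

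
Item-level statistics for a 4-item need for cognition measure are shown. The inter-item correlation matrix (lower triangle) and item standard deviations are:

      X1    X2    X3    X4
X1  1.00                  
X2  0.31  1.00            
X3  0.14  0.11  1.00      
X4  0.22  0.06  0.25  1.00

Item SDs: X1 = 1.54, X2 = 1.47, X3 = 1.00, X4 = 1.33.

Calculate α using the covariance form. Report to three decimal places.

Σσ²ᵢ = 1.54² + 1.47² + 1.00² + 1.33² = 7.3014
Covariances σ_ij = r_ij · s_i · s_j:
  σ(X1,X2) = 0.31 × 1.54 × 1.47 = 0.7018
  σ(X1,X3) = 0.14 × 1.54 × 1.00 = 0.2156
  σ(X1,X4) = 0.22 × 1.54 × 1.33 = 0.4506
  σ(X2,X3) = 0.11 × 1.47 × 1.00 = 0.1617
  σ(X2,X4) = 0.06 × 1.47 × 1.33 = 0.1173
  σ(X3,X4) = 0.25 × 1.00 × 1.33 = 0.3325
σ²_T = Σσ²ᵢ + 2·Σσ_ij = 7.3014 + 2 × 1.9795 = 11.2604
α = (4/3)·(1 − 7.3014/11.2604) = 0.469

α = 0.469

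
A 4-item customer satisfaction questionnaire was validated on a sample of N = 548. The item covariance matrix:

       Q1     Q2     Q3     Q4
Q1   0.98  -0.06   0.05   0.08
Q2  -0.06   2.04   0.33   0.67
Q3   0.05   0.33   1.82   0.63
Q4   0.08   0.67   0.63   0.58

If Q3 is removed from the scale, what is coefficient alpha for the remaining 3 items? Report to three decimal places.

Remaining items: Q1, Q2, Q4 (k = 3).
sum of item variances = 0.98 + 2.04 + 0.58 = 3.60
σ²_T = 3.60 + 2 × 0.69 = 4.98
α (item deleted) = (3/2)·(1 − 3.60/4.98) = 0.416

coefficient alpha = 0.416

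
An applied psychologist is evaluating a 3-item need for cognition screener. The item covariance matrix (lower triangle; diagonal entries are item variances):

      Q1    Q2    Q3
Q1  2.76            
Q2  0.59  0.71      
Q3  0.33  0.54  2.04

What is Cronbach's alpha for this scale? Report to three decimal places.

ΣVar(i) = 2.76 + 0.71 + 2.04 = 5.51
Sum of the distinct covariances = 1.46
σ²_total = 5.51 + 2 × 1.46 = 8.43
α = (k/(k−1))·(1 − ΣVar(i)/σ²_total) = (3/2)·(1 − 5.51/8.43) = 0.520

α = 0.520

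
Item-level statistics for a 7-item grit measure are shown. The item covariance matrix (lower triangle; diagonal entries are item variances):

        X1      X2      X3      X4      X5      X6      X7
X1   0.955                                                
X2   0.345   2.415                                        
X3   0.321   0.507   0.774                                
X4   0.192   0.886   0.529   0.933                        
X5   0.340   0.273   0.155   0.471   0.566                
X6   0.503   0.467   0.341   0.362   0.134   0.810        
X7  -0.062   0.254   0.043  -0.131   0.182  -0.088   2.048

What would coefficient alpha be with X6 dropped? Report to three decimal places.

Remaining items: X1, X2, X3, X4, X5, X7 (k = 6).
Σσ²ᵢ = 0.955 + 2.415 + 0.774 + 0.933 + 0.566 + 2.048 = 7.691
σ²_total = 7.691 + 2 × 4.305 = 16.301
α (item deleted) = (6/5)·(1 − 7.691/16.301) = 0.634

α = 0.634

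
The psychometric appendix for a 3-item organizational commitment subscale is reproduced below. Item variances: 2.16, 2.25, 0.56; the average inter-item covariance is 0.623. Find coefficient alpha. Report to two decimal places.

α = 0.64

Σσᵢ² = 2.16 + 2.25 + 0.56 = 4.97
Sum of the 3 distinct covariances = 3 × 0.623 = 1.869
σ²_total = Σσᵢ² + 2·Σcov = 4.97 + 2 × 1.869 = 8.708
α = (3/2)·(1 − 4.97/8.708) = 0.64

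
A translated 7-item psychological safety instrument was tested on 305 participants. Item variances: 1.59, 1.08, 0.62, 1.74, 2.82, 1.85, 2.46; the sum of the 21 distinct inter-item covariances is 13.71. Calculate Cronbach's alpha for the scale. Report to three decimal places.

Σσᵢ² = 1.59 + 1.08 + 0.62 + 1.74 + 2.82 + 1.85 + 2.46 = 12.16
Sum of distinct covariances = 13.71
total variance = Σσᵢ² + 2·Σcov = 12.16 + 2 × 13.71 = 39.58
α = (7/6)·(1 − 12.16/39.58) = 0.808

α = 0.808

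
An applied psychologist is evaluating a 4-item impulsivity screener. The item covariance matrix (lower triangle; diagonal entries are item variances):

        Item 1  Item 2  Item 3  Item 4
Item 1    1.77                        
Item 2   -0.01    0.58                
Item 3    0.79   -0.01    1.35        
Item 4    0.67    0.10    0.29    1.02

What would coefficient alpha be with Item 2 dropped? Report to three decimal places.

Remaining items: Item 1, Item 3, Item 4 (k = 3).
Σσᵢ² = 1.77 + 1.35 + 1.02 = 4.14
σ²_total = 4.14 + 2 × 1.75 = 7.64
α (item deleted) = (3/2)·(1 − 4.14/7.64) = 0.687

α = 0.687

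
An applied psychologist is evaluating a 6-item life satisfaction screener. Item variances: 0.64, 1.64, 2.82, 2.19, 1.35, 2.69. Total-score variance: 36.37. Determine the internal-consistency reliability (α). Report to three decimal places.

α = 0.826

ΣVar(i) = 0.64 + 1.64 + 2.82 + 2.19 + 1.35 + 2.69 = 11.33
α = (k/(k−1))·(1 − ΣVar(i)/Var(T)) = (6/5)·(1 − 11.33/36.37) = 0.826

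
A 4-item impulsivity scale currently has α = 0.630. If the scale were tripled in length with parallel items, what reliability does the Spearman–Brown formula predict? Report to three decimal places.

predicted reliability = 0.836

Length factor m = 3
α' = m·α / (1 + (m−1)·α)
   = 3 × 0.630 / (1 + (3 − 1) × 0.630)
   = 1.8900 / 2.2600 = 0.836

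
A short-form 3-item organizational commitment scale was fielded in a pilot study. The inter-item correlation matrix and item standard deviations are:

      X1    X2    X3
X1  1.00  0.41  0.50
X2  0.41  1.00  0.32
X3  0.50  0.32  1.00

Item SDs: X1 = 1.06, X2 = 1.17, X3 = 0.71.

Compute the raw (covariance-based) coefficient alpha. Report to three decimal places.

Σσ²ᵢ = 1.06² + 1.17² + 0.71² = 2.9966
Covariances σ_ij = r_ij · s_i · s_j:
  σ(X1,X2) = 0.41 × 1.06 × 1.17 = 0.5085
  σ(X1,X3) = 0.50 × 1.06 × 0.71 = 0.3763
  σ(X2,X3) = 0.32 × 1.17 × 0.71 = 0.2658
σ²_T = Σσ²ᵢ + 2·Σσ_ij = 2.9966 + 2 × 1.1506 = 5.2978
α = (3/2)·(1 − 2.9966/5.2978) = 0.652

coefficient alpha = 0.652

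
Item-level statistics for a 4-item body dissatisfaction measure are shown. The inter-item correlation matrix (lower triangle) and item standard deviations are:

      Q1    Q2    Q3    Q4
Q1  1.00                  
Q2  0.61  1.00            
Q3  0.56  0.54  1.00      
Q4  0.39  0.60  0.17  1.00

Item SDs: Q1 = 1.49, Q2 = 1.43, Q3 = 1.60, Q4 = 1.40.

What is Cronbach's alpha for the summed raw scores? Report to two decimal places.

Σσ²ᵢ = 1.49² + 1.43² + 1.60² + 1.40² = 8.7850
Covariances σ_ij = r_ij · s_i · s_j:
  σ(Q1,Q2) = 0.61 × 1.49 × 1.43 = 1.2997
  σ(Q1,Q3) = 0.56 × 1.49 × 1.60 = 1.3350
  σ(Q1,Q4) = 0.39 × 1.49 × 1.40 = 0.8135
  σ(Q2,Q3) = 0.54 × 1.43 × 1.60 = 1.2355
  σ(Q2,Q4) = 0.60 × 1.43 × 1.40 = 1.2012
  σ(Q3,Q4) = 0.17 × 1.60 × 1.40 = 0.3808
σ²_T = Σσ²ᵢ + 2·Σσ_ij = 8.7850 + 2 × 6.2657 = 21.3164
α = (4/3)·(1 − 8.7850/21.3164) = 0.78

Cronbach's alpha = 0.78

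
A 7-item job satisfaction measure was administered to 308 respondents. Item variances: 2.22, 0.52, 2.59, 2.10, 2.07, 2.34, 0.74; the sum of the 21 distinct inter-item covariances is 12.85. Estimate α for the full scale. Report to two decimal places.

sum of item variances = 2.22 + 0.52 + 2.59 + 2.10 + 2.07 + 2.34 + 0.74 = 12.58
Sum of distinct covariances = 12.85
total variance = sum of item variances + 2·Σcov = 12.58 + 2 × 12.85 = 38.28
α = (7/6)·(1 − 12.58/38.28) = 0.78

α = 0.78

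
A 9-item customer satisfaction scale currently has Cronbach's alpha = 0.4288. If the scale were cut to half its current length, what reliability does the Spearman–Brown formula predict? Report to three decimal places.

predicted reliability = 0.273

Length factor m = 1/2
α' = m·α / (1 − (1−m)·α)
   = 1/2 × 0.4288 / (1 − (1 − 1/2) × 0.4288)
   = 0.2144 / 0.7856 = 0.273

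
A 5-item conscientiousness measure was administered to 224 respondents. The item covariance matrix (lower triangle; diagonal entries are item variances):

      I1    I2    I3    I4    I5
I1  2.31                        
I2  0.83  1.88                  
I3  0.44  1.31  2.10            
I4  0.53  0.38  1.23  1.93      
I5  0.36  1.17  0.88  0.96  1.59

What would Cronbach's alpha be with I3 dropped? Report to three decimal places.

Cronbach's alpha = 0.698

Remaining items: I1, I2, I4, I5 (k = 4).
Σσᵢ² = 2.31 + 1.88 + 1.93 + 1.59 = 7.71
σ²_total = 7.71 + 2 × 4.23 = 16.17
α (item deleted) = (4/3)·(1 − 7.71/16.17) = 0.698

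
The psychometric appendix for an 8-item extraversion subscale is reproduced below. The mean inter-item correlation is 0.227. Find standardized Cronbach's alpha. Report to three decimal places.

Standardized α = k·r̄ / (1 + (k−1)·r̄) = 8 × 0.227 / (1 + 7 × 0.227)
  = 1.8160 / 2.5890 = 0.701

α = 0.701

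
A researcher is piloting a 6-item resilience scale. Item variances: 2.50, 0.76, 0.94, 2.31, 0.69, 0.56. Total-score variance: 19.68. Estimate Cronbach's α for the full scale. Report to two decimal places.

sum of item variances = 2.50 + 0.76 + 0.94 + 2.31 + 0.69 + 0.56 = 7.76
α = (k/(k−1))·(1 − sum of item variances/Var(T)) = (6/5)·(1 − 7.76/19.68) = 0.73

Cronbach's α = 0.73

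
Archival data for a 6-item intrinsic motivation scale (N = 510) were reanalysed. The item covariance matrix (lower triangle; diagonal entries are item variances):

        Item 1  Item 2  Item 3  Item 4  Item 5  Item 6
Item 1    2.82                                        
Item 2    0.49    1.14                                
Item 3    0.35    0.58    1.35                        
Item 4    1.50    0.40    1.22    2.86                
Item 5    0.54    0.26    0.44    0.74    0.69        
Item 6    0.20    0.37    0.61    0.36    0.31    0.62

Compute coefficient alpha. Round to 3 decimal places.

ΣVar(i) = 2.82 + 1.14 + 1.35 + 2.86 + 0.69 + 0.62 = 9.48
Sum of off-diagonal covariances = 8.37
σ²_T = 9.48 + 2 × 8.37 = 26.22
α = (k/(k−1))·(1 − ΣVar(i)/σ²_T) = (6/5)·(1 − 9.48/26.22) = 0.766

coefficient alpha = 0.766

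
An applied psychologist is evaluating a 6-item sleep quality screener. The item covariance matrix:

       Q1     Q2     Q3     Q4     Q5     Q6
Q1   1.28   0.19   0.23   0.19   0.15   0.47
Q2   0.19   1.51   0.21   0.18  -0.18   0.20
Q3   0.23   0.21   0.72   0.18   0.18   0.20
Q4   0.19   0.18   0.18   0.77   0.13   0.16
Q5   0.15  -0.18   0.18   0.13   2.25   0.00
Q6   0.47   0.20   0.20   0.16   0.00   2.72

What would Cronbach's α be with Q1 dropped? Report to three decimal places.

α = 0.300

Remaining items: Q2, Q3, Q4, Q5, Q6 (k = 5).
Σσ²ᵢ = 1.51 + 0.72 + 0.77 + 2.25 + 2.72 = 7.97
Var(T) = 7.97 + 2 × 1.26 = 10.49
α (item deleted) = (5/4)·(1 − 7.97/10.49) = 0.300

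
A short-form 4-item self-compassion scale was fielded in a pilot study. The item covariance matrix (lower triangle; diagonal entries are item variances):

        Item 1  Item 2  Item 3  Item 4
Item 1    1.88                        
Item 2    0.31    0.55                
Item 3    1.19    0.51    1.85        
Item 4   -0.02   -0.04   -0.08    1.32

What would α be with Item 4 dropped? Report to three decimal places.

Remaining items: Item 1, Item 2, Item 3 (k = 3).
sum of item variances = 1.88 + 0.55 + 1.85 = 4.28
σ²_T = 4.28 + 2 × 2.01 = 8.30
α (item deleted) = (3/2)·(1 − 4.28/8.30) = 0.727

α = 0.727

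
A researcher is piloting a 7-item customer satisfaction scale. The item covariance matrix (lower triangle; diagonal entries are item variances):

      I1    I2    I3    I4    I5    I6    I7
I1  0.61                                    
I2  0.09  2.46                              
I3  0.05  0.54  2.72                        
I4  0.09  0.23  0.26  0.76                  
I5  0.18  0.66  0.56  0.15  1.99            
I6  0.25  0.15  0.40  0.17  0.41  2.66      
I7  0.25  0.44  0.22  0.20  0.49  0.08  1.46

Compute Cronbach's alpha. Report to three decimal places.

α = 0.561

Σσᵢ² = 0.61 + 2.46 + 2.72 + 0.76 + 1.99 + 2.66 + 1.46 = 12.66
Sum of off-diagonal covariances = 5.87
Var(T) = 12.66 + 2 × 5.87 = 24.40
α = (k/(k−1))·(1 − Σσᵢ²/Var(T)) = (7/6)·(1 − 12.66/24.40) = 0.561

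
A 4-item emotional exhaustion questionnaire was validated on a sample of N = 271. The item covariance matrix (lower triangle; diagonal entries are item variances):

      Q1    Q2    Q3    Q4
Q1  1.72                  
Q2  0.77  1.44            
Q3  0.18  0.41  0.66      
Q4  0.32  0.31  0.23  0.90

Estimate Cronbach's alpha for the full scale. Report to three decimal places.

α = 0.646

sum of item variances = 1.72 + 1.44 + 0.66 + 0.90 = 4.72
Σ_{i<j} σ_ij = 2.22
σ²_total = 4.72 + 2 × 2.22 = 9.16
α = (k/(k−1))·(1 − sum of item variances/σ²_total) = (4/3)·(1 − 4.72/9.16) = 0.646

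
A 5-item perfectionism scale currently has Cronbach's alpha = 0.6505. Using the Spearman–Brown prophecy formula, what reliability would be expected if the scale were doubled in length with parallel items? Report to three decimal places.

predicted reliability = 0.788

Length factor m = 2
α' = m·α / (1 + (m−1)·α)
   = 2 × 0.6505 / (1 + (2 − 1) × 0.6505)
   = 1.3010 / 1.6505 = 0.788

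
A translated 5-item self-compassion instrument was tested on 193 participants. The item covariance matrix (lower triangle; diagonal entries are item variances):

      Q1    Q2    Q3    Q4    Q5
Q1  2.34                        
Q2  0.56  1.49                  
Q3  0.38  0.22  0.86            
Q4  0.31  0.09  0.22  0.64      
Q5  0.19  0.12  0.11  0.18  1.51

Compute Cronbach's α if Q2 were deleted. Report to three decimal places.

α = 0.456

Remaining items: Q1, Q3, Q4, Q5 (k = 4).
Σσᵢ² = 2.34 + 0.86 + 0.64 + 1.51 = 5.35
Var(T) = 5.35 + 2 × 1.39 = 8.13
α (item deleted) = (4/3)·(1 − 5.35/8.13) = 0.456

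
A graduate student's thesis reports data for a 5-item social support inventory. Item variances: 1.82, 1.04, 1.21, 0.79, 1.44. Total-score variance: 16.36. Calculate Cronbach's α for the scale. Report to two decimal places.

ΣVar(i) = 1.82 + 1.04 + 1.21 + 0.79 + 1.44 = 6.30
α = (k/(k−1))·(1 − ΣVar(i)/total variance) = (5/4)·(1 − 6.30/16.36) = 0.77

α = 0.77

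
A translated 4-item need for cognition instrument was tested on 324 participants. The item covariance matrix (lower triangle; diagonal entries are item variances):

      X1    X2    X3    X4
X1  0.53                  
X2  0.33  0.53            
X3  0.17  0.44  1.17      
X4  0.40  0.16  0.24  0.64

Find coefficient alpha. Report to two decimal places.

Σσᵢ² = 0.53 + 0.53 + 1.17 + 0.64 = 2.87
Sum of the distinct covariances = 1.74
total variance = 2.87 + 2 × 1.74 = 6.35
α = (k/(k−1))·(1 − Σσᵢ²/total variance) = (4/3)·(1 − 2.87/6.35) = 0.73

α = 0.73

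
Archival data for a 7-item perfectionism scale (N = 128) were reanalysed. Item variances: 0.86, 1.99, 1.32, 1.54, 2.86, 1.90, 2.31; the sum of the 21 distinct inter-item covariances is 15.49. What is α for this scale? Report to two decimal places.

ΣVar(i) = 0.86 + 1.99 + 1.32 + 1.54 + 2.86 + 1.90 + 2.31 = 12.78
Sum of distinct covariances = 15.49
σ²_T = ΣVar(i) + 2·Σcov = 12.78 + 2 × 15.49 = 43.76
α = (7/6)·(1 − 12.78/43.76) = 0.83

α = 0.83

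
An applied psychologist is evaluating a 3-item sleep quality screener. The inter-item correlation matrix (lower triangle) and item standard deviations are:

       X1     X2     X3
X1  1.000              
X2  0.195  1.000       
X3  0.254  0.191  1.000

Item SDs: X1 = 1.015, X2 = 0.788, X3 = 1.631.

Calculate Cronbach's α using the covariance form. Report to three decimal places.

Cronbach's α = 0.414

Σσ²ᵢ = 1.015² + 0.788² + 1.631² = 4.3113
Covariances σ_ij = r_ij · s_i · s_j:
  σ(X1,X2) = 0.195 × 1.015 × 0.788 = 0.1560
  σ(X1,X3) = 0.254 × 1.015 × 1.631 = 0.4205
  σ(X2,X3) = 0.191 × 0.788 × 1.631 = 0.2455
σ²_T = Σσ²ᵢ + 2·Σσ_ij = 4.3113 + 2 × 0.8220 = 5.9553
α = (3/2)·(1 − 4.3113/5.9553) = 0.414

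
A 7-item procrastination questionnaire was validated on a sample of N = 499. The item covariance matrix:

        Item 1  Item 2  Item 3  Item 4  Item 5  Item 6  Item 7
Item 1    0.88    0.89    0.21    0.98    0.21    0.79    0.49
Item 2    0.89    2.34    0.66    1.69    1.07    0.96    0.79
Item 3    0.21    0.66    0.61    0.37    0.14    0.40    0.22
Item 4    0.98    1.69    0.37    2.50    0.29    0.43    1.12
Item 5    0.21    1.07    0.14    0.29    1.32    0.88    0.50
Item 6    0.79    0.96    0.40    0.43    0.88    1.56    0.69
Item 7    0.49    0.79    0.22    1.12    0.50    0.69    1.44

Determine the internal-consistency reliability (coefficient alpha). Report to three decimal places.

Σσ²ᵢ = 0.88 + 2.34 + 0.61 + 2.50 + 1.32 + 1.56 + 1.44 = 10.65
Sum of the distinct covariances = 13.78
Var(T) = 10.65 + 2 × 13.78 = 38.21
α = (k/(k−1))·(1 − Σσ²ᵢ/Var(T)) = (7/6)·(1 − 10.65/38.21) = 0.841

α = 0.841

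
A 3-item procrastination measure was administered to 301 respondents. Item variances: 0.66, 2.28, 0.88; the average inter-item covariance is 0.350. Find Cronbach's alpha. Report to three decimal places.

sum of item variances = 0.66 + 2.28 + 0.88 = 3.82
Sum of the 3 distinct covariances = 3 × 0.350 = 1.050
total variance = sum of item variances + 2·Σcov = 3.82 + 2 × 1.050 = 5.920
α = (3/2)·(1 − 3.82/5.920) = 0.532

α = 0.532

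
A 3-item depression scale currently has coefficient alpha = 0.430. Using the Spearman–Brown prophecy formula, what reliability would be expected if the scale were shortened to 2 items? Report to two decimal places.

Length factor m = 2/3 = 0.6667
α' = m·α / (1 − (1−m)·α)
   = 2/3 × 0.430 / (1 − (1 − 2/3) × 0.430)
   = 0.2867 / 0.8567 = 0.33

predicted reliability = 0.33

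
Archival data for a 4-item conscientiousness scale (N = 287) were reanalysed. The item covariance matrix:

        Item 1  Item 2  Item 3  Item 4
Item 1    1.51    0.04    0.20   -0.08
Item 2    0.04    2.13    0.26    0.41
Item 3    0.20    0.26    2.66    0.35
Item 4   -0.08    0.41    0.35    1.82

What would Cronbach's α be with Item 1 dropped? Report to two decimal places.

Cronbach's α = 0.35

Remaining items: Item 2, Item 3, Item 4 (k = 3).
Σσ²ᵢ = 2.13 + 2.66 + 1.82 = 6.61
σ²_total = 6.61 + 2 × 1.02 = 8.65
α (item deleted) = (3/2)·(1 − 6.61/8.65) = 0.35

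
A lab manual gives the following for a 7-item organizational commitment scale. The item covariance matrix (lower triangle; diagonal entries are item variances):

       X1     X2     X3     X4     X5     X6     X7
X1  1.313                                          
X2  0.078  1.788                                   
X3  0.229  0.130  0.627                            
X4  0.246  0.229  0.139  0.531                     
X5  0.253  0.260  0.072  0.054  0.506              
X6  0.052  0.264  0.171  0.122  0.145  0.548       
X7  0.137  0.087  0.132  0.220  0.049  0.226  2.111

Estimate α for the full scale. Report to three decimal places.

sum of item variances = 1.313 + 1.788 + 0.627 + 0.531 + 0.506 + 0.548 + 2.111 = 7.424
Σ_{i<j} σ_ij = 3.295
σ²_total = 7.424 + 2 × 3.295 = 14.014
α = (k/(k−1))·(1 − sum of item variances/σ²_total) = (7/6)·(1 − 7.424/14.014) = 0.549

α = 0.549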